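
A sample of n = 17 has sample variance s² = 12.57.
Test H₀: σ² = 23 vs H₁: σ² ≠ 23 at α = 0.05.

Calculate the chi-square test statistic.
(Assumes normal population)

df = n - 1 = 16
χ² = (n-1)s²/σ₀² = 16×12.57/23 = 8.7443
Critical values: χ²_{0.975,16} = 6.908, χ²_{0.025,16} = 28.845
Rejection region: χ² < 6.908 or χ² > 28.845
Decision: fail to reject H₀

Answer: χ² = 8.7443, fail to reject H₀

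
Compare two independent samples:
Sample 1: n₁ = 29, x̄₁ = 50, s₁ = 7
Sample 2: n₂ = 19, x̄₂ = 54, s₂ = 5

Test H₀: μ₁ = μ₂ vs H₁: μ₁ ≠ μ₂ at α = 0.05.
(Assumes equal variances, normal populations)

Pooled variance: s²_p = [28×7² + 18×5²]/(46) = 39.6087
s_p = 6.2935
SE = s_p×√(1/n₁ + 1/n₂) = 6.2935×√(1/29 + 1/19) = 1.8575
t = (x̄₁ - x̄₂)/SE = (50 - 54)/1.8575 = -2.1534
df = 46, t-critical = ±2.013
Decision: reject H₀

Answer: t = -2.1534, reject H₀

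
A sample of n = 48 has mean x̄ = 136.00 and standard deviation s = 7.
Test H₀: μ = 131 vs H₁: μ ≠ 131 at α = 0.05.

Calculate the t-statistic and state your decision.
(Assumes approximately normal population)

df = n - 1 = 47
SE = s/√n = 7/√48 = 1.0104
t = (x̄ - μ₀)/SE = (136.00 - 131)/1.0104 = 4.9485
Critical value: t_{0.025,47} = ±2.012
p-value < 0.0001
Decision: reject H₀

Answer: t = 4.9485, reject H₀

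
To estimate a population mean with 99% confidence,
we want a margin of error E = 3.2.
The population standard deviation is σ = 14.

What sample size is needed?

z_0.005 = 2.576
n = (z×σ/E)² = (2.576×14/3.2)²
n = 127.0129
Round up: n = 128

Answer: n = 128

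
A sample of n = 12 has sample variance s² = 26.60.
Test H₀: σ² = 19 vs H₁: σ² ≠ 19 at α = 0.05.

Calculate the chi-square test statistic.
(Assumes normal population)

Answer: χ² = 15.4000, fail to reject H₀

Derivation:
df = n - 1 = 11
χ² = (n-1)s²/σ₀² = 11×26.60/19 = 15.4000
Critical values: χ²_{0.975,11} = 3.816, χ²_{0.025,11} = 21.920
Rejection region: χ² < 3.816 or χ² > 21.920
Decision: fail to reject H₀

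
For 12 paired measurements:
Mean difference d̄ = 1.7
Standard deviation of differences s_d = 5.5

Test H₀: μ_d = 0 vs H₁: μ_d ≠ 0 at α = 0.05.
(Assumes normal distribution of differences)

df = n - 1 = 11
SE = s_d/√n = 5.5/√12 = 1.5877
t = d̄/SE = 1.7/1.5877 = 1.0707
Critical value: t_{0.025,11} = ±2.201
p-value ≈ 0.3072
Decision: fail to reject H₀

Answer: t = 1.0707, fail to reject H₀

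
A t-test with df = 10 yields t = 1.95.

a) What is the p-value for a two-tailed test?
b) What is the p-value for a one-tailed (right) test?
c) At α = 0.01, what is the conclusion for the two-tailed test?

Using t-distribution with df = 10:
a) Two-tailed: p = 2×P(T > 1.95) = 0.0797
b) One-tailed: p = P(T > 1.95) = 0.0399
c) 0.0797 ≥ 0.01, fail to reject H₀

Answer: a) 0.0797, b) 0.0399, c) fail to reject H₀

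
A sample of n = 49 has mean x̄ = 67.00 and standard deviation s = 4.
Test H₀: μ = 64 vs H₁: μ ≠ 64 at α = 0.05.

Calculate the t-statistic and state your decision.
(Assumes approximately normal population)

Answer: t = 5.2503, reject H₀

Derivation:
df = n - 1 = 48
SE = s/√n = 4/√49 = 0.5714
t = (x̄ - μ₀)/SE = (67.00 - 64)/0.5714 = 5.2503
Critical value: t_{0.025,48} = ±2.011
p-value < 0.0001
Decision: reject H₀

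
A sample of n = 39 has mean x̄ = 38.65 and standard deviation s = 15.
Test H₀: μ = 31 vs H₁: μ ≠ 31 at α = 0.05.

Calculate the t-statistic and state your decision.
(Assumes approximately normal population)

Answer: t = 3.1850, reject H₀

Derivation:
df = n - 1 = 38
SE = s/√n = 15/√39 = 2.4019
t = (x̄ - μ₀)/SE = (38.65 - 31)/2.4019 = 3.1850
Critical value: t_{0.025,38} = ±2.024
p-value ≈ 0.0029
Decision: reject H₀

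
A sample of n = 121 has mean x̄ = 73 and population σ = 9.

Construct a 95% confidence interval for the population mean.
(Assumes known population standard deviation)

Answer: (71.3963, 74.6037)

Derivation:
Confidence level: 95%, α = 0.05
z_0.025 = 1.960
SE = σ/√n = 9/√121 = 0.8182
Margin of error = 1.960 × 0.8182 = 1.6037
CI: x̄ ± margin = 73 ± 1.6037
CI: (71.3963, 74.6037)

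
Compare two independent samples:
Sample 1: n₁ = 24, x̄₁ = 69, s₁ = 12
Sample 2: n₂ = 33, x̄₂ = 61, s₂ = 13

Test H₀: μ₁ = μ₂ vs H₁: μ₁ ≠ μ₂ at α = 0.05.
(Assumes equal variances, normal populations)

Answer: t = 2.3683, reject H₀

Derivation:
Pooled variance: s²_p = [23×12² + 32×13²]/(55) = 158.5455
s_p = 12.5915
SE = s_p×√(1/n₁ + 1/n₂) = 12.5915×√(1/24 + 1/33) = 3.3779
t = (x̄₁ - x̄₂)/SE = (69 - 61)/3.3779 = 2.3683
df = 55, t-critical = ±2.004
Decision: reject H₀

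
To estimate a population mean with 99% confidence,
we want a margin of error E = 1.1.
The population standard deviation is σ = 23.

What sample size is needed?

Answer: n = 2902

Derivation:
z_0.005 = 2.576
n = (z×σ/E)² = (2.576×23/1.1)²
n = 2901.0955
Round up: n = 2902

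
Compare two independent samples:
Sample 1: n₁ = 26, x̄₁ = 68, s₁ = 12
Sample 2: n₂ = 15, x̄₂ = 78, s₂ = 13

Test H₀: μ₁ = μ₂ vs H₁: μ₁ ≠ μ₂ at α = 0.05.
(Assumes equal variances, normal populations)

Answer: t = -2.4936, reject H₀

Derivation:
Pooled variance: s²_p = [25×12² + 14×13²]/(39) = 152.9744
s_p = 12.3683
SE = s_p×√(1/n₁ + 1/n₂) = 12.3683×√(1/26 + 1/15) = 4.0102
t = (x̄₁ - x̄₂)/SE = (68 - 78)/4.0102 = -2.4936
df = 39, t-critical = ±2.023
Decision: reject H₀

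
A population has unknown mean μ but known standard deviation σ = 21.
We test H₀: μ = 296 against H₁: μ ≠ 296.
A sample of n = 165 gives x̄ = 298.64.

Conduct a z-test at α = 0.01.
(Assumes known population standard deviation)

Standard error: SE = σ/√n = 21/√165 = 1.6348
z-statistic: z = (x̄ - μ₀)/SE = (298.64 - 296)/1.6348 = 1.6149
Critical value: ±2.576
p-value = 0.1063
Decision: fail to reject H₀

Answer: z = 1.6149, fail to reject H₀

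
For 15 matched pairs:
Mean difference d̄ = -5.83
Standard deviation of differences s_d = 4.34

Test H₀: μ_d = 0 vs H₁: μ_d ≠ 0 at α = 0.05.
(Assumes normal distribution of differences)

Answer: t = -5.2026, reject H₀

Derivation:
df = n - 1 = 14
SE = s_d/√n = 4.34/√15 = 1.1206
t = d̄/SE = -5.83/1.1206 = -5.2026
Critical value: t_{0.025,14} = ±2.145
p-value ≈ 0.0001
Decision: reject H₀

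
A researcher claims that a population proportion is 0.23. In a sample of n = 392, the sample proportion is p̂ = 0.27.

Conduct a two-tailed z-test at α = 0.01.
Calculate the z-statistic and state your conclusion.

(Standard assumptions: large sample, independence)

H₀: p = 0.23, H₁: p ≠ 0.23
Standard error: SE = √(p₀(1-p₀)/n) = √(0.23×0.77/392) = 0.021255
z-statistic: z = (p̂ - p₀)/SE = (0.27 - 0.23)/0.021255 = 1.8819
Critical value: z_0.005 = ±2.576
p-value = 0.0598
Decision: fail to reject H₀ at α = 0.01

Answer: z = 1.8819, fail to reject H₀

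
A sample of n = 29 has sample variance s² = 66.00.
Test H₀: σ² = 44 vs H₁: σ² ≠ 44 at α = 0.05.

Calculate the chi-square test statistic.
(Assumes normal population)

df = n - 1 = 28
χ² = (n-1)s²/σ₀² = 28×66.00/44 = 42.0000
Critical values: χ²_{0.975,28} = 15.308, χ²_{0.025,28} = 44.461
Rejection region: χ² < 15.308 or χ² > 44.461
Decision: fail to reject H₀

Answer: χ² = 42.0000, fail to reject H₀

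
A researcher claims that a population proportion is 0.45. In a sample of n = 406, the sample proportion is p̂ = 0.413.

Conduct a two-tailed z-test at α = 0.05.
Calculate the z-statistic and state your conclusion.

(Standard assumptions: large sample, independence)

H₀: p = 0.45, H₁: p ≠ 0.45
Standard error: SE = √(p₀(1-p₀)/n) = √(0.45×0.55/406) = 0.024690
z-statistic: z = (p̂ - p₀)/SE = (0.413 - 0.45)/0.024690 = -1.4986
Critical value: z_0.025 = ±1.960
p-value = 0.1340
Decision: fail to reject H₀ at α = 0.05

Answer: z = -1.4986, fail to reject H₀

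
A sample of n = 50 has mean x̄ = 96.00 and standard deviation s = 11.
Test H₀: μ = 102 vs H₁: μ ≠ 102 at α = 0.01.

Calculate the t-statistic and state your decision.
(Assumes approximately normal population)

Answer: t = -3.8570, reject H₀

Derivation:
df = n - 1 = 49
SE = s/√n = 11/√50 = 1.5556
t = (x̄ - μ₀)/SE = (96.00 - 102)/1.5556 = -3.8570
Critical value: t_{0.005,49} = ±2.680
p-value ≈ 0.0003
Decision: reject H₀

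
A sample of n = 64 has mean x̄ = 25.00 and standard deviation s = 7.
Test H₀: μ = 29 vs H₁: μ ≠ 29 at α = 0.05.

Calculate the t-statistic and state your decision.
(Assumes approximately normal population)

Answer: t = -4.5714, reject H₀

Derivation:
df = n - 1 = 63
SE = s/√n = 7/√64 = 0.8750
t = (x̄ - μ₀)/SE = (25.00 - 29)/0.8750 = -4.5714
Critical value: t_{0.025,63} = ±1.998
p-value < 0.0001
Decision: reject H₀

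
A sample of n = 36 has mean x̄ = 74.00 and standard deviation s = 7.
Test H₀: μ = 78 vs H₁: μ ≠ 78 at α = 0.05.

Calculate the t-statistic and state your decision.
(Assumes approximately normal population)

df = n - 1 = 35
SE = s/√n = 7/√36 = 1.1667
t = (x̄ - μ₀)/SE = (74.00 - 78)/1.1667 = -3.4285
Critical value: t_{0.025,35} = ±2.030
p-value ≈ 0.0016
Decision: reject H₀

Answer: t = -3.4285, reject H₀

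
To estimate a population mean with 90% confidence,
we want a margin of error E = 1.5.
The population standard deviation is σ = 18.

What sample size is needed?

Answer: n = 390

Derivation:
z_0.05 = 1.645
n = (z×σ/E)² = (1.645×18/1.5)²
n = 389.6676
Round up: n = 390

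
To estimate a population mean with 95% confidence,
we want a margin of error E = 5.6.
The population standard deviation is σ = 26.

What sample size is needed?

Answer: n = 83

Derivation:
z_0.025 = 1.960
n = (z×σ/E)² = (1.960×26/5.6)²
n = 82.8100
Round up: n = 83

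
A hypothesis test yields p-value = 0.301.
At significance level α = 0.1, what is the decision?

Compare p-value to α:
0.301 ≥ 0.1
Decision: fail to reject H₀

Answer: fail to reject H₀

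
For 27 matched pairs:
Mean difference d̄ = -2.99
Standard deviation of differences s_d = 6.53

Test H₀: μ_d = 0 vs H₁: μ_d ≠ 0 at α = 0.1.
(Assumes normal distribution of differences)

df = n - 1 = 26
SE = s_d/√n = 6.53/√27 = 1.2567
t = d̄/SE = -2.99/1.2567 = -2.3792
Critical value: t_{0.05,26} = ±1.706
p-value ≈ 0.0250
Decision: reject H₀

Answer: t = -2.3792, reject H₀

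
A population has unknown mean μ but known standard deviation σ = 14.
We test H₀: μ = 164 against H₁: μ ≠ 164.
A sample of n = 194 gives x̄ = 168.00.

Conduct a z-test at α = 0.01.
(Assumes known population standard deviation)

Standard error: SE = σ/√n = 14/√194 = 1.0051
z-statistic: z = (x̄ - μ₀)/SE = (168.00 - 164)/1.0051 = 3.9797
Critical value: ±2.576
p-value = 0.0001
Decision: reject H₀

Answer: z = 3.9797, reject H₀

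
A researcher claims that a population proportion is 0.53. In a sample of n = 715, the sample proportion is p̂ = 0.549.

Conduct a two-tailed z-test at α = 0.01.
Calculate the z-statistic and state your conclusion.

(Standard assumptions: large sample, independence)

Answer: z = 1.0179, fail to reject H₀

Derivation:
H₀: p = 0.53, H₁: p ≠ 0.53
Standard error: SE = √(p₀(1-p₀)/n) = √(0.53×0.47/715) = 0.018665
z-statistic: z = (p̂ - p₀)/SE = (0.549 - 0.53)/0.018665 = 1.0179
Critical value: z_0.005 = ±2.576
p-value = 0.3087
Decision: fail to reject H₀ at α = 0.01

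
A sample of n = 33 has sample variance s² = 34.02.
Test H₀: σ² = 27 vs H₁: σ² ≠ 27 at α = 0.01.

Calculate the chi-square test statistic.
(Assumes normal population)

df = n - 1 = 32
χ² = (n-1)s²/σ₀² = 32×34.02/27 = 40.3200
Critical values: χ²_{0.995,32} = 15.134, χ²_{0.005,32} = 56.328
Rejection region: χ² < 15.134 or χ² > 56.328
Decision: fail to reject H₀

Answer: χ² = 40.3200, fail to reject H₀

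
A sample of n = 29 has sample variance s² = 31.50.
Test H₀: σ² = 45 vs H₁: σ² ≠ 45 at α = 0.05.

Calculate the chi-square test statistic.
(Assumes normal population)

Answer: χ² = 19.6000, fail to reject H₀

Derivation:
df = n - 1 = 28
χ² = (n-1)s²/σ₀² = 28×31.50/45 = 19.6000
Critical values: χ²_{0.975,28} = 15.308, χ²_{0.025,28} = 44.461
Rejection region: χ² < 15.308 or χ² > 44.461
Decision: fail to reject H₀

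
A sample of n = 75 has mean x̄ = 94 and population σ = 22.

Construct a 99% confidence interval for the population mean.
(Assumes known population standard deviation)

Answer: (87.4562, 100.5438)

Derivation:
Confidence level: 99%, α = 0.01
z_0.005 = 2.576
SE = σ/√n = 22/√75 = 2.5403
Margin of error = 2.576 × 2.5403 = 6.5438
CI: x̄ ± margin = 94 ± 6.5438
CI: (87.4562, 100.5438)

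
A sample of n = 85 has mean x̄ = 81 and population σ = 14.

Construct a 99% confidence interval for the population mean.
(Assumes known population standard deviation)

Confidence level: 99%, α = 0.01
z_0.005 = 2.576
SE = σ/√n = 14/√85 = 1.5185
Margin of error = 2.576 × 1.5185 = 3.9117
CI: x̄ ± margin = 81 ± 3.9117
CI: (77.0883, 84.9117)

Answer: (77.0883, 84.9117)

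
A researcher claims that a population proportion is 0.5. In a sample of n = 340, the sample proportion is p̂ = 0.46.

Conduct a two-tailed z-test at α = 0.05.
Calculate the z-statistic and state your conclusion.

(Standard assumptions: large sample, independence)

Answer: z = -1.4751, fail to reject H₀

Derivation:
H₀: p = 0.5, H₁: p ≠ 0.5
Standard error: SE = √(p₀(1-p₀)/n) = √(0.5×0.5/340) = 0.027116
z-statistic: z = (p̂ - p₀)/SE = (0.46 - 0.5)/0.027116 = -1.4751
Critical value: z_0.025 = ±1.960
p-value = 0.1402
Decision: fail to reject H₀ at α = 0.05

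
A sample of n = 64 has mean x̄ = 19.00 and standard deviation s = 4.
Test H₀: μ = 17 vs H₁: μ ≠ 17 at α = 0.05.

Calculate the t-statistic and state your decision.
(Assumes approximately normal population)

df = n - 1 = 63
SE = s/√n = 4/√64 = 0.5000
t = (x̄ - μ₀)/SE = (19.00 - 17)/0.5000 = 4.0000
Critical value: t_{0.025,63} = ±1.998
p-value ≈ 0.0002
Decision: reject H₀

Answer: t = 4.0000, reject H₀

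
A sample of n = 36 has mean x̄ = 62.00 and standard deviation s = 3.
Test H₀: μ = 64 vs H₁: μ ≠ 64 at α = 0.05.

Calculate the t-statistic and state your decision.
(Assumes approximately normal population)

Answer: t = -4.0000, reject H₀

Derivation:
df = n - 1 = 35
SE = s/√n = 3/√36 = 0.5000
t = (x̄ - μ₀)/SE = (62.00 - 64)/0.5000 = -4.0000
Critical value: t_{0.025,35} = ±2.030
p-value ≈ 0.0003
Decision: reject H₀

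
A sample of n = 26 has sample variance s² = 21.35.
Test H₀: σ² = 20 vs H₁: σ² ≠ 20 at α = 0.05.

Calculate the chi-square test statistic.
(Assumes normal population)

df = n - 1 = 25
χ² = (n-1)s²/σ₀² = 25×21.35/20 = 26.6875
Critical values: χ²_{0.975,25} = 13.120, χ²_{0.025,25} = 40.646
Rejection region: χ² < 13.120 or χ² > 40.646
Decision: fail to reject H₀

Answer: χ² = 26.6875, fail to reject H₀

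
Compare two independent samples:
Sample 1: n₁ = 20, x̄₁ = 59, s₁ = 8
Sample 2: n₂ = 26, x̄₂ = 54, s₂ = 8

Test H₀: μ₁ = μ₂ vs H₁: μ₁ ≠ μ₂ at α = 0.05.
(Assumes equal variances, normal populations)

Pooled variance: s²_p = [19×8² + 25×8²]/(44) = 64.0000
s_p = 8.0000
SE = s_p×√(1/n₁ + 1/n₂) = 8.0000×√(1/20 + 1/26) = 2.3794
t = (x̄₁ - x̄₂)/SE = (59 - 54)/2.3794 = 2.1014
df = 44, t-critical = ±2.015
Decision: reject H₀

Answer: t = 2.1014, reject H₀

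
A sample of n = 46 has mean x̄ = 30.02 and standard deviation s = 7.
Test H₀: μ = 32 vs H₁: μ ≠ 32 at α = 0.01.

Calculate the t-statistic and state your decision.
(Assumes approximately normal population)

df = n - 1 = 45
SE = s/√n = 7/√46 = 1.0321
t = (x̄ - μ₀)/SE = (30.02 - 32)/1.0321 = -1.9184
Critical value: t_{0.005,45} = ±2.690
p-value ≈ 0.0614
Decision: fail to reject H₀

Answer: t = -1.9184, fail to reject H₀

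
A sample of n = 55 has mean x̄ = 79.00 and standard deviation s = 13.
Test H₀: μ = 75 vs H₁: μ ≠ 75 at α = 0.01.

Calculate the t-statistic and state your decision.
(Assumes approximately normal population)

df = n - 1 = 54
SE = s/√n = 13/√55 = 1.7529
t = (x̄ - μ₀)/SE = (79.00 - 75)/1.7529 = 2.2819
Critical value: t_{0.005,54} = ±2.670
p-value ≈ 0.0265
Decision: fail to reject H₀

Answer: t = 2.2819, fail to reject H₀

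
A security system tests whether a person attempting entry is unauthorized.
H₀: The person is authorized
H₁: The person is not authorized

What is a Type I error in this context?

A Type I error (probability α) occurs when we reject a true H₀.
A Type II error (probability β) occurs when we fail to reject a false H₀.

Answer: Denying entry to an authorized person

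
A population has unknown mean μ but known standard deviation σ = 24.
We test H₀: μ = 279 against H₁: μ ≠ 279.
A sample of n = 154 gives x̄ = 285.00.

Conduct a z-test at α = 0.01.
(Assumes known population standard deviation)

Standard error: SE = σ/√n = 24/√154 = 1.9340
z-statistic: z = (x̄ - μ₀)/SE = (285.00 - 279)/1.9340 = 3.1024
Critical value: ±2.576
p-value = 0.0019
Decision: reject H₀

Answer: z = 3.1024, reject H₀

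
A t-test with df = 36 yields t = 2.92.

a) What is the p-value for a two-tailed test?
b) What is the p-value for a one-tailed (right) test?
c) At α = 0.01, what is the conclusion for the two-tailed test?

Answer: a) 0.0060, b) 0.0030, c) reject H₀

Derivation:
Using t-distribution with df = 36:
a) Two-tailed: p = 2×P(T > 2.92) = 0.0060
b) One-tailed: p = P(T > 2.92) = 0.0030
c) 0.0060 < 0.01, reject H₀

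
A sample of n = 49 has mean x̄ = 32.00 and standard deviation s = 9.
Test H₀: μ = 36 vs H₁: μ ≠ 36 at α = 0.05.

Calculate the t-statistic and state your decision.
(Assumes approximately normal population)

df = n - 1 = 48
SE = s/√n = 9/√49 = 1.2857
t = (x̄ - μ₀)/SE = (32.00 - 36)/1.2857 = -3.1111
Critical value: t_{0.025,48} = ±2.011
p-value ≈ 0.0031
Decision: reject H₀

Answer: t = -3.1111, reject H₀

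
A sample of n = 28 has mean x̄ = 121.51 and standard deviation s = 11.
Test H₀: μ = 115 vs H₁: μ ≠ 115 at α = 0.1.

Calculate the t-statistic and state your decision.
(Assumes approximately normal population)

Answer: t = 3.1316, reject H₀

Derivation:
df = n - 1 = 27
SE = s/√n = 11/√28 = 2.0788
t = (x̄ - μ₀)/SE = (121.51 - 115)/2.0788 = 3.1316
Critical value: t_{0.05,27} = ±1.703
p-value ≈ 0.0042
Decision: reject H₀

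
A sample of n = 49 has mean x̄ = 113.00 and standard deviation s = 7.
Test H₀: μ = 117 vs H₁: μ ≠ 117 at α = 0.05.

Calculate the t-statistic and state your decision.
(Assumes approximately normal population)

df = n - 1 = 48
SE = s/√n = 7/√49 = 1.0000
t = (x̄ - μ₀)/SE = (113.00 - 117)/1.0000 = -4.0000
Critical value: t_{0.025,48} = ±2.011
p-value ≈ 0.0002
Decision: reject H₀

Answer: t = -4.0000, reject H₀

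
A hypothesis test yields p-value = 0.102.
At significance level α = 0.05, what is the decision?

Compare p-value to α:
0.102 ≥ 0.05
Decision: fail to reject H₀

Answer: fail to reject H₀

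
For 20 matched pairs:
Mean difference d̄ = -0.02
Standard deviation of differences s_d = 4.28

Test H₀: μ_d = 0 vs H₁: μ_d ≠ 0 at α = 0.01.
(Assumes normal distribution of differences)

Answer: t = -0.0209, fail to reject H₀

Derivation:
df = n - 1 = 19
SE = s_d/√n = 4.28/√20 = 0.9570
t = d̄/SE = -0.02/0.9570 = -0.0209
Critical value: t_{0.005,19} = ±2.861
p-value ≈ 0.9835
Decision: fail to reject H₀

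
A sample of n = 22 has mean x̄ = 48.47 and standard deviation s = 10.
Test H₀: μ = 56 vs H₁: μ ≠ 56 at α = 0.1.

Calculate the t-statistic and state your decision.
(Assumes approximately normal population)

df = n - 1 = 21
SE = s/√n = 10/√22 = 2.1320
t = (x̄ - μ₀)/SE = (48.47 - 56)/2.1320 = -3.5319
Critical value: t_{0.05,21} = ±1.721
p-value ≈ 0.0020
Decision: reject H₀

Answer: t = -3.5319, reject H₀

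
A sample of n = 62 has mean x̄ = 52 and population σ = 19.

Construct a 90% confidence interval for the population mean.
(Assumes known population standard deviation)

Answer: (48.0306, 55.9694)

Derivation:
Confidence level: 90%, α = 0.1
z_0.05 = 1.645
SE = σ/√n = 19/√62 = 2.4130
Margin of error = 1.645 × 2.4130 = 3.9694
CI: x̄ ± margin = 52 ± 3.9694
CI: (48.0306, 55.9694)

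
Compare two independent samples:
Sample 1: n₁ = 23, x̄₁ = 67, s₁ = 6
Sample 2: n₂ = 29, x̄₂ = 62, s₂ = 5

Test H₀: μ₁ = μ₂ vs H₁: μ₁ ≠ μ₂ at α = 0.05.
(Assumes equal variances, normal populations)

Pooled variance: s²_p = [22×6² + 28×5²]/(50) = 29.8400
s_p = 5.4626
SE = s_p×√(1/n₁ + 1/n₂) = 5.4626×√(1/23 + 1/29) = 1.5252
t = (x̄₁ - x̄₂)/SE = (67 - 62)/1.5252 = 3.2783
df = 50, t-critical = ±2.009
Decision: reject H₀

Answer: t = 3.2783, reject H₀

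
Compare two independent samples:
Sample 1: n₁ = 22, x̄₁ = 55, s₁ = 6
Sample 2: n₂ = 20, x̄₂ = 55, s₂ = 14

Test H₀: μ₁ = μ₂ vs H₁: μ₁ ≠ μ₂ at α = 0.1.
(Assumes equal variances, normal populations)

Pooled variance: s²_p = [21×6² + 19×14²]/(40) = 112.0000
s_p = 10.5830
SE = s_p×√(1/n₁ + 1/n₂) = 10.5830×√(1/22 + 1/20) = 3.2697
t = (x̄₁ - x̄₂)/SE = (55 - 55)/3.2697 = 0.0000
df = 40, t-critical = ±1.684
Decision: fail to reject H₀

Answer: t = 0.0000, fail to reject H₀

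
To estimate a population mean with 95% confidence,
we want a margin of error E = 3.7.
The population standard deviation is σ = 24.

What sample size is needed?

Answer: n = 162

Derivation:
z_0.025 = 1.960
n = (z×σ/E)² = (1.960×24/3.7)²
n = 161.6334
Round up: n = 162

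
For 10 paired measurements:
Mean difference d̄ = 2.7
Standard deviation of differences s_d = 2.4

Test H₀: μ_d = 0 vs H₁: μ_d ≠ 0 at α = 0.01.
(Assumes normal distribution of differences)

Answer: t = 3.5578, reject H₀

Derivation:
df = n - 1 = 9
SE = s_d/√n = 2.4/√10 = 0.7589
t = d̄/SE = 2.7/0.7589 = 3.5578
Critical value: t_{0.005,9} = ±3.250
p-value ≈ 0.0061
Decision: reject H₀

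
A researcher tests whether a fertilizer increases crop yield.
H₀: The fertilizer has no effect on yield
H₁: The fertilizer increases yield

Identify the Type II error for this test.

Answer: Failing to recommend an effective fertilizer

Derivation:
A Type I error (probability α) occurs when we reject a true H₀.
A Type II error (probability β) occurs when we fail to reject a false H₀.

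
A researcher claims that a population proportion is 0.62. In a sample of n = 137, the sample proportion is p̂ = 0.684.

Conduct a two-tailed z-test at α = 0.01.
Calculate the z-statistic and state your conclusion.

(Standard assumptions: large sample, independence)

Answer: z = 1.5433, fail to reject H₀

Derivation:
H₀: p = 0.62, H₁: p ≠ 0.62
Standard error: SE = √(p₀(1-p₀)/n) = √(0.62×0.38/137) = 0.041469
z-statistic: z = (p̂ - p₀)/SE = (0.684 - 0.62)/0.041469 = 1.5433
Critical value: z_0.005 = ±2.576
p-value = 0.1228
Decision: fail to reject H₀ at α = 0.01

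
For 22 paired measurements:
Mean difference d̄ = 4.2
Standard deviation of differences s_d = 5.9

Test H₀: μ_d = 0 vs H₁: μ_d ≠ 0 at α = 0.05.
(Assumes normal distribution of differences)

Answer: t = 3.3389, reject H₀

Derivation:
df = n - 1 = 21
SE = s_d/√n = 5.9/√22 = 1.2579
t = d̄/SE = 4.2/1.2579 = 3.3389
Critical value: t_{0.025,21} = ±2.080
p-value ≈ 0.0031
Decision: reject H₀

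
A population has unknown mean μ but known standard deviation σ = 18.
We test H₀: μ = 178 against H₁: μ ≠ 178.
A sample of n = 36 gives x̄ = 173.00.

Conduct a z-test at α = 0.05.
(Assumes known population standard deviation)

Standard error: SE = σ/√n = 18/√36 = 3.0000
z-statistic: z = (x̄ - μ₀)/SE = (173.00 - 178)/3.0000 = -1.6667
Critical value: ±1.960
p-value = 0.0956
Decision: fail to reject H₀

Answer: z = -1.6667, fail to reject H₀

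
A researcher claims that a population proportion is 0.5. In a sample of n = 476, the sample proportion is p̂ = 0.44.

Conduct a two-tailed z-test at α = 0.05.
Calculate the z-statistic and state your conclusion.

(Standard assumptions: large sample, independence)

H₀: p = 0.5, H₁: p ≠ 0.5
Standard error: SE = √(p₀(1-p₀)/n) = √(0.5×0.5/476) = 0.022917
z-statistic: z = (p̂ - p₀)/SE = (0.44 - 0.5)/0.022917 = -2.6181
Critical value: z_0.025 = ±1.960
p-value = 0.0088
Decision: reject H₀ at α = 0.05

Answer: z = -2.6181, reject H₀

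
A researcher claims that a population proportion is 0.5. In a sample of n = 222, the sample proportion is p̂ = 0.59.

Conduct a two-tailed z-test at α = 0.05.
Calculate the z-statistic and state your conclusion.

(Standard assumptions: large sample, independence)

H₀: p = 0.5, H₁: p ≠ 0.5
Standard error: SE = √(p₀(1-p₀)/n) = √(0.5×0.5/222) = 0.033558
z-statistic: z = (p̂ - p₀)/SE = (0.59 - 0.5)/0.033558 = 2.6819
Critical value: z_0.025 = ±1.960
p-value = 0.0073
Decision: reject H₀ at α = 0.05

Answer: z = 2.6819, reject H₀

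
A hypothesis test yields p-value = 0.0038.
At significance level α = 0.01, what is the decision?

Compare p-value to α:
0.0038 < 0.01
Decision: reject H₀

Answer: reject H₀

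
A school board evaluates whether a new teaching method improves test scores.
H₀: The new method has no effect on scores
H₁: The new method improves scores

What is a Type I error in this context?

A Type I error (probability α) occurs when we reject a true H₀.
A Type II error (probability β) occurs when we fail to reject a false H₀.

Answer: Concluding the new method improves scores when it actually doesn't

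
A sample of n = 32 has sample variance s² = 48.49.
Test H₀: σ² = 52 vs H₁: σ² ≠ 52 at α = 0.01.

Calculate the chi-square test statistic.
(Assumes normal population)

Answer: χ² = 28.9075, fail to reject H₀

Derivation:
df = n - 1 = 31
χ² = (n-1)s²/σ₀² = 31×48.49/52 = 28.9075
Critical values: χ²_{0.995,31} = 14.458, χ²_{0.005,31} = 55.003
Rejection region: χ² < 14.458 or χ² > 55.003
Decision: fail to reject H₀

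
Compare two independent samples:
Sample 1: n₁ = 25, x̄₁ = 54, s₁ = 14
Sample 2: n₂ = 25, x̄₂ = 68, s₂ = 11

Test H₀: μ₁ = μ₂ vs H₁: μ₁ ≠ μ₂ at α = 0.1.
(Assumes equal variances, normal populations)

Pooled variance: s²_p = [24×14² + 24×11²]/(48) = 158.5000
s_p = 12.5897
SE = s_p×√(1/n₁ + 1/n₂) = 12.5897×√(1/25 + 1/25) = 3.5609
t = (x̄₁ - x̄₂)/SE = (54 - 68)/3.5609 = -3.9316
df = 48, t-critical = ±1.677
Decision: reject H₀

Answer: t = -3.9316, reject H₀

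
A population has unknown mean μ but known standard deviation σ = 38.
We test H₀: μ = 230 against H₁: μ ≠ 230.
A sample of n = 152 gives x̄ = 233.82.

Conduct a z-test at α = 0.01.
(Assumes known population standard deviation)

Standard error: SE = σ/√n = 38/√152 = 3.0822
z-statistic: z = (x̄ - μ₀)/SE = (233.82 - 230)/3.0822 = 1.2394
Critical value: ±2.576
p-value = 0.2152
Decision: fail to reject H₀

Answer: z = 1.2394, fail to reject H₀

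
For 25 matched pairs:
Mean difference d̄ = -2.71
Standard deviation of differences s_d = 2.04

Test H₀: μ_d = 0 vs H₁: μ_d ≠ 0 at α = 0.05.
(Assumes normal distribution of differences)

df = n - 1 = 24
SE = s_d/√n = 2.04/√25 = 0.4080
t = d̄/SE = -2.71/0.4080 = -6.6422
Critical value: t_{0.025,24} = ±2.064
p-value < 0.0001
Decision: reject H₀

Answer: t = -6.6422, reject H₀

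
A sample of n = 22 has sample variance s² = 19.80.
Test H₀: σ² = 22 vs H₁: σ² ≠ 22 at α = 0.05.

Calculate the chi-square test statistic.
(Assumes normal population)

df = n - 1 = 21
χ² = (n-1)s²/σ₀² = 21×19.80/22 = 18.9000
Critical values: χ²_{0.975,21} = 10.283, χ²_{0.025,21} = 35.479
Rejection region: χ² < 10.283 or χ² > 35.479
Decision: fail to reject H₀

Answer: χ² = 18.9000, fail to reject H₀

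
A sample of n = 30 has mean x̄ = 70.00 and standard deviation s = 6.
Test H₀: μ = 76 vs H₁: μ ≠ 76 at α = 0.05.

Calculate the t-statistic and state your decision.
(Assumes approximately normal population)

df = n - 1 = 29
SE = s/√n = 6/√30 = 1.0954
t = (x̄ - μ₀)/SE = (70.00 - 76)/1.0954 = -5.4775
Critical value: t_{0.025,29} = ±2.045
p-value < 0.0001
Decision: reject H₀

Answer: t = -5.4775, reject H₀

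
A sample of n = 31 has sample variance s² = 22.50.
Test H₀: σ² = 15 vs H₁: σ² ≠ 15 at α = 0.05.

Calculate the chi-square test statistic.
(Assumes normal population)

Answer: χ² = 45.0000, fail to reject H₀

Derivation:
df = n - 1 = 30
χ² = (n-1)s²/σ₀² = 30×22.50/15 = 45.0000
Critical values: χ²_{0.975,30} = 16.791, χ²_{0.025,30} = 46.979
Rejection region: χ² < 16.791 or χ² > 46.979
Decision: fail to reject H₀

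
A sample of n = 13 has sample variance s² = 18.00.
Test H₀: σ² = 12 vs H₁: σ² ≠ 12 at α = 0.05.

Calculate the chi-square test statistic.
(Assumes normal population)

Answer: χ² = 18.0000, fail to reject H₀

Derivation:
df = n - 1 = 12
χ² = (n-1)s²/σ₀² = 12×18.00/12 = 18.0000
Critical values: χ²_{0.975,12} = 4.404, χ²_{0.025,12} = 23.337
Rejection region: χ² < 4.404 or χ² > 23.337
Decision: fail to reject H₀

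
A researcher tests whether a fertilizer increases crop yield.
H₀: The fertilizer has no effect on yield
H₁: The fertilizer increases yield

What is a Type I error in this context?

Answer: Concluding the fertilizer works when it doesn't

Derivation:
Type I error: rejecting H₀ when it is actually true (false positive).
Type II error: failing to reject H₀ when H₁ is actually true (false negative).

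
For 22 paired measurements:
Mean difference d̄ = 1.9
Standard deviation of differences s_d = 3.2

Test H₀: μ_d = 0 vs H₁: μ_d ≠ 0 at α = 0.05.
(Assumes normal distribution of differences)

Answer: t = 2.7851, reject H₀

Derivation:
df = n - 1 = 21
SE = s_d/√n = 3.2/√22 = 0.6822
t = d̄/SE = 1.9/0.6822 = 2.7851
Critical value: t_{0.025,21} = ±2.080
p-value ≈ 0.0111
Decision: reject H₀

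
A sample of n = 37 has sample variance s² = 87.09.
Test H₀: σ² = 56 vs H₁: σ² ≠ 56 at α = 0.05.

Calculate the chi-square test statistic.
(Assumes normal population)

df = n - 1 = 36
χ² = (n-1)s²/σ₀² = 36×87.09/56 = 55.9864
Critical values: χ²_{0.975,36} = 21.336, χ²_{0.025,36} = 54.437
Rejection region: χ² < 21.336 or χ² > 54.437
Decision: reject H₀

Answer: χ² = 55.9864, reject H₀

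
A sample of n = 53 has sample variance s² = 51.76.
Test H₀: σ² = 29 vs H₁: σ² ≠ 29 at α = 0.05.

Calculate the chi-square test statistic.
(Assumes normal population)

Answer: χ² = 92.8110, reject H₀

Derivation:
df = n - 1 = 52
χ² = (n-1)s²/σ₀² = 52×51.76/29 = 92.8110
Critical values: χ²_{0.975,52} = 33.968, χ²_{0.025,52} = 73.810
Rejection region: χ² < 33.968 or χ² > 73.810
Decision: reject H₀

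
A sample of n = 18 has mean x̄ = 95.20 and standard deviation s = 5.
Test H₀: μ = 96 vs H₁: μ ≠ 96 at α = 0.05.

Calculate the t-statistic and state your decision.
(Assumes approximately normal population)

Answer: t = -0.6788, fail to reject H₀

Derivation:
df = n - 1 = 17
SE = s/√n = 5/√18 = 1.1785
t = (x̄ - μ₀)/SE = (95.20 - 96)/1.1785 = -0.6788
Critical value: t_{0.025,17} = ±2.110
p-value ≈ 0.5064
Decision: fail to reject H₀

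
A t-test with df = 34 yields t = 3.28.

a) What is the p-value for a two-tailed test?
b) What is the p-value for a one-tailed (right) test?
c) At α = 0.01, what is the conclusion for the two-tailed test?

Answer: a) 0.0024, b) 0.0012, c) reject H₀

Derivation:
Using t-distribution with df = 34:
a) Two-tailed: p = 2×P(T > 3.28) = 0.0024
b) One-tailed: p = P(T > 3.28) = 0.0012
c) 0.0024 < 0.01, reject H₀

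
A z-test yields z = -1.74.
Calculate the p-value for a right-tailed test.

Answer: p-value ≈ 0.9591

Derivation:
For z = -1.74:
p = P(Z > -1.74) = 1 - Φ(-1.74) = 0.9591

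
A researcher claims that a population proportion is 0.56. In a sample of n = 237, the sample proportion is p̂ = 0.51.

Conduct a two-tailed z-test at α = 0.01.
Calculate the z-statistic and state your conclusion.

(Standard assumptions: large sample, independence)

Answer: z = -1.5507, fail to reject H₀

Derivation:
H₀: p = 0.56, H₁: p ≠ 0.56
Standard error: SE = √(p₀(1-p₀)/n) = √(0.56×0.44/237) = 0.032244
z-statistic: z = (p̂ - p₀)/SE = (0.51 - 0.56)/0.032244 = -1.5507
Critical value: z_0.005 = ±2.576
p-value = 0.1210
Decision: fail to reject H₀ at α = 0.01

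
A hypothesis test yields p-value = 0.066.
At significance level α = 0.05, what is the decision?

Answer: fail to reject H₀

Derivation:
Compare p-value to α:
0.066 ≥ 0.05
Decision: fail to reject H₀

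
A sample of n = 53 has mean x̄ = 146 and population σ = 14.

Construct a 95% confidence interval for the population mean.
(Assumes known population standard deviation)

Answer: (142.2309, 149.7691)

Derivation:
Confidence level: 95%, α = 0.05
z_0.025 = 1.960
SE = σ/√n = 14/√53 = 1.9230
Margin of error = 1.960 × 1.9230 = 3.7691
CI: x̄ ± margin = 146 ± 3.7691
CI: (142.2309, 149.7691)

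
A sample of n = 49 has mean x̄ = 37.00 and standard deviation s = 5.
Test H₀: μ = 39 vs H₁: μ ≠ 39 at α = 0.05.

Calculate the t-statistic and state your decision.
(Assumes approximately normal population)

df = n - 1 = 48
SE = s/√n = 5/√49 = 0.7143
t = (x̄ - μ₀)/SE = (37.00 - 39)/0.7143 = -2.7999
Critical value: t_{0.025,48} = ±2.011
p-value ≈ 0.0073
Decision: reject H₀

Answer: t = -2.7999, reject H₀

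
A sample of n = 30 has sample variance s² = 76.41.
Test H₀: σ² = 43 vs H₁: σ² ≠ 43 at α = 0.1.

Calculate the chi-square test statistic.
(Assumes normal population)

df = n - 1 = 29
χ² = (n-1)s²/σ₀² = 29×76.41/43 = 51.5323
Critical values: χ²_{0.95,29} = 17.708, χ²_{0.05,29} = 42.557
Rejection region: χ² < 17.708 or χ² > 42.557
Decision: reject H₀

Answer: χ² = 51.5323, reject H₀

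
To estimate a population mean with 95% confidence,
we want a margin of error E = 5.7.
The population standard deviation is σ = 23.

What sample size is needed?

Answer: n = 63

Derivation:
z_0.025 = 1.960
n = (z×σ/E)² = (1.960×23/5.7)²
n = 62.5487
Round up: n = 63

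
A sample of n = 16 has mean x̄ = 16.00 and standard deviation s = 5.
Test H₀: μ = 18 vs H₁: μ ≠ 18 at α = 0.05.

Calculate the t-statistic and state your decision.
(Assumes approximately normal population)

Answer: t = -1.6000, fail to reject H₀

Derivation:
df = n - 1 = 15
SE = s/√n = 5/√16 = 1.2500
t = (x̄ - μ₀)/SE = (16.00 - 18)/1.2500 = -1.6000
Critical value: t_{0.025,15} = ±2.131
p-value ≈ 0.1304
Decision: fail to reject H₀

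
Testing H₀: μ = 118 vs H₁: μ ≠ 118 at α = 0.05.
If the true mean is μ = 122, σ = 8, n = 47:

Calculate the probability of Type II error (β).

SE = σ/√n = 8/√47 = 1.1669
Critical values: μ₀ ± z_0.025×SE = 118 ± 1.960×1.1669
Acceptance region: (115.7129, 120.2871)
Under H₁ (μ = 122): z_high = (120.2871 - 122)/1.1669 = -1.4679, z_low = (115.7129 - 122)/1.1669 = -5.3879
β = P(not reject | H₁) = Φ(-1.4679) - Φ(-5.3879) ≈ 0.0711

Answer: β ≈ 0.0711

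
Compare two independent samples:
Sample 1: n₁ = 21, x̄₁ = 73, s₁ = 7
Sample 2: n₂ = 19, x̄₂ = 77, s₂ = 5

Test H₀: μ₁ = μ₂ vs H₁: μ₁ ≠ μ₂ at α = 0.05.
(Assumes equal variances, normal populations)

Answer: t = -2.0594, reject H₀

Derivation:
Pooled variance: s²_p = [20×7² + 18×5²]/(38) = 37.6316
s_p = 6.1345
SE = s_p×√(1/n₁ + 1/n₂) = 6.1345×√(1/21 + 1/19) = 1.9423
t = (x̄₁ - x̄₂)/SE = (73 - 77)/1.9423 = -2.0594
df = 38, t-critical = ±2.024
Decision: reject H₀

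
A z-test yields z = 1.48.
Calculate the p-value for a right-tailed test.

For z = 1.48:
p = P(Z > 1.48) = 1 - Φ(1.48) = 0.0694

Answer: p-value ≈ 0.0694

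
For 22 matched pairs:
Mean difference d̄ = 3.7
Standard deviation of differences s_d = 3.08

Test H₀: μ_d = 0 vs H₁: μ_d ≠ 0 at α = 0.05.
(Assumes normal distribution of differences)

df = n - 1 = 21
SE = s_d/√n = 3.08/√22 = 0.6567
t = d̄/SE = 3.7/0.6567 = 5.6342
Critical value: t_{0.025,21} = ±2.080
p-value < 0.0001
Decision: reject H₀

Answer: t = 5.6342, reject H₀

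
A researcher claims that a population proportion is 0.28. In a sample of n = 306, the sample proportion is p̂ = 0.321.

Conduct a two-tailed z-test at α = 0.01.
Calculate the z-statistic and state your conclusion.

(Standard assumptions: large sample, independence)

H₀: p = 0.28, H₁: p ≠ 0.28
Standard error: SE = √(p₀(1-p₀)/n) = √(0.28×0.72/306) = 0.025668
z-statistic: z = (p̂ - p₀)/SE = (0.321 - 0.28)/0.025668 = 1.5973
Critical value: z_0.005 = ±2.576
p-value = 0.1102
Decision: fail to reject H₀ at α = 0.01

Answer: z = 1.5973, fail to reject H₀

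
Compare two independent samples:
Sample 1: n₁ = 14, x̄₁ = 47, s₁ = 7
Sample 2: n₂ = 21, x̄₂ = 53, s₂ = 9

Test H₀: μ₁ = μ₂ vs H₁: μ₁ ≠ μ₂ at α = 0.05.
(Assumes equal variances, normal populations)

Pooled variance: s²_p = [13×7² + 20×9²]/(33) = 68.3939
s_p = 8.2701
SE = s_p×√(1/n₁ + 1/n₂) = 8.2701×√(1/14 + 1/21) = 2.8535
t = (x̄₁ - x̄₂)/SE = (47 - 53)/2.8535 = -2.1027
df = 33, t-critical = ±2.035
Decision: reject H₀

Answer: t = -2.1027, reject H₀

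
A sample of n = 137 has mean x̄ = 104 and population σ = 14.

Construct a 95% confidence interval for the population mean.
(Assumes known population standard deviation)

Answer: (101.6556, 106.3444)

Derivation:
Confidence level: 95%, α = 0.05
z_0.025 = 1.960
SE = σ/√n = 14/√137 = 1.1961
Margin of error = 1.960 × 1.1961 = 2.3444
CI: x̄ ± margin = 104 ± 2.3444
CI: (101.6556, 106.3444)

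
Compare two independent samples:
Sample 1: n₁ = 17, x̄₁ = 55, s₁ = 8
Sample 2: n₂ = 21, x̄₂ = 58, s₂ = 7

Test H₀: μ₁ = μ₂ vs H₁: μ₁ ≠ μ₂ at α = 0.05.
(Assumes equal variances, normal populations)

Pooled variance: s²_p = [16×8² + 20×7²]/(36) = 55.6667
s_p = 7.4610
SE = s_p×√(1/n₁ + 1/n₂) = 7.4610×√(1/17 + 1/21) = 2.4342
t = (x̄₁ - x̄₂)/SE = (55 - 58)/2.4342 = -1.2324
df = 36, t-critical = ±2.028
Decision: fail to reject H₀

Answer: t = -1.2324, fail to reject H₀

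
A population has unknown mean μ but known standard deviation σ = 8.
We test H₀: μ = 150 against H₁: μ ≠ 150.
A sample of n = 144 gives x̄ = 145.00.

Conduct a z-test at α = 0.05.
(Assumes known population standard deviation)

Standard error: SE = σ/√n = 8/√144 = 0.6667
z-statistic: z = (x̄ - μ₀)/SE = (145.00 - 150)/0.6667 = -7.4996
Critical value: ±1.960
p-value < 0.0001
Decision: reject H₀

Answer: z = -7.4996, reject H₀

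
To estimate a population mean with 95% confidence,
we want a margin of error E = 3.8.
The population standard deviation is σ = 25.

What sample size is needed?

Answer: n = 167

Derivation:
z_0.025 = 1.960
n = (z×σ/E)² = (1.960×25/3.8)²
n = 166.2742
Round up: n = 167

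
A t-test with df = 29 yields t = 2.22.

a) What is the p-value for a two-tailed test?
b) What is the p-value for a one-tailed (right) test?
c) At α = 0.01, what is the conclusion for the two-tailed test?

Using t-distribution with df = 29:
a) Two-tailed: p = 2×P(T > 2.22) = 0.0344
b) One-tailed: p = P(T > 2.22) = 0.0172
c) 0.0344 ≥ 0.01, fail to reject H₀

Answer: a) 0.0344, b) 0.0172, c) fail to reject H₀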